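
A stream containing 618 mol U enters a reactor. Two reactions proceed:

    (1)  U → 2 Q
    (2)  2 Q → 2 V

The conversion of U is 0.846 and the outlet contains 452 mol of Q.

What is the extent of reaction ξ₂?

Conversion of U: U consumed = 1ξ₁ = 0.846 × 618 → ξ₁ = 522.8 mol.
Q balance: n_Q = 0 + 2ξ₁ − 2ξ₂ = 452 → ξ₂ = (2·522.8 − 452)/2 = 296.8 mol.
Outlet amounts (n = n₀ + Σ ν·ξ):
  U: 618 − 1(522.8) = 95.17
  Q: 0 + 2(522.8) − 2(296.8) = 452
  V: 0 + 2(296.8) = 593.7

ξ₂ = 297 mol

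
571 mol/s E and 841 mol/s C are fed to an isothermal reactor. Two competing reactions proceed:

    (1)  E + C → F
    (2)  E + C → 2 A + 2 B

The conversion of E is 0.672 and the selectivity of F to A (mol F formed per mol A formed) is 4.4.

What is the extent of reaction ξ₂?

Conversion of E: E consumed = 0.672 × 571 = 383.7 mol/s = 1ξ₁ + 1ξ₂.
Selectivity: 1ξ₁ / (2ξ₂) = 4.4 → ξ₁ = 8.8 ξ₂.
Substitute: (1·8.8 + 1) ξ₂ = 383.7 → ξ₂ = 39.15 mol/s, ξ₁ = 344.6 mol/s.
Outlet amounts (n = n₀ + Σ ν·ξ):
  E: 571 − 1(344.6) − 1(39.15) = 187.3
  C: 841 − 1(344.6) − 1(39.15) = 457.3
  F: 0 + 1(344.6) = 344.6
  A: 0 + 2(39.15) = 78.31
  B: 0 + 2(39.15) = 78.31

ξ₂ = 39.2 mol/s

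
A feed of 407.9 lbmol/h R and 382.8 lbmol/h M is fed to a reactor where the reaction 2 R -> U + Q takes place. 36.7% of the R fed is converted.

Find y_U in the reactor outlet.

R reacted = 0.367 × 407.9 = 149.7 lbmol/h; ν_R = −2, so ξ = 149.7/2 = 74.85 lbmol/h.
Outlet amounts (n = n₀ + ν ξ):
  R: 407.9 − 2(74.85) = 258.2
  U: 0 + 1(74.85) = 74.85
  Q: 0 + 1(74.85) = 74.85
  M: 382.8 (inert)
Total out = 790.7 lbmol/h; y_U = 74.85 / 790.7 = 0.09466.

0.0947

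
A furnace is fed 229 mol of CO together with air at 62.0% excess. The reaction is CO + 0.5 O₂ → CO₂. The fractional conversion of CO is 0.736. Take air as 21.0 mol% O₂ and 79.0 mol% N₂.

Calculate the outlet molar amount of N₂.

698 mol

Stoichiometric O₂ = 0.5 × 229 = 114.5 mol; O₂ fed = 114.5 × 1.620 = 185.5 mol.
N₂ fed = 185.5 × 79/21 = 697.8 mol.
Fuel reacted = 0.736 × 229 → ξ = 168.5 mol.
Outlet (n = n₀ + ν ξ):
  CO: 229 − 1(168.5) = 60.46
  O₂: 185.5 − 0.5(168.5) = 101.2
  N₂: 697.8 (inert)
  CO₂: 0 + 1(168.5) = 168.5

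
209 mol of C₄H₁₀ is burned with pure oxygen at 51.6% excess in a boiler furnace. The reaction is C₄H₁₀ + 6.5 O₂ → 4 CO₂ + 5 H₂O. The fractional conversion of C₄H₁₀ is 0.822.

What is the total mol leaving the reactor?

2530 mol

Stoichiometric O₂ = 6.5 × 209 = 1358 mol; O₂ fed = 1358 × 1.516 = 2059 mol.
Fuel reacted = 0.822 × 209 → ξ = 171.8 mol.
Outlet (n = n₀ + ν ξ):
  C₄H₁₀: 209 − 1(171.8) = 37.2
  O₂: 2059 − 6.5(171.8) = 942.8
  CO₂: 0 + 4(171.8) = 687.2
  H₂O: 0 + 5(171.8) = 859
Total out = 37.2 + 942.8 + 687.2 + 859 = 2526 mol.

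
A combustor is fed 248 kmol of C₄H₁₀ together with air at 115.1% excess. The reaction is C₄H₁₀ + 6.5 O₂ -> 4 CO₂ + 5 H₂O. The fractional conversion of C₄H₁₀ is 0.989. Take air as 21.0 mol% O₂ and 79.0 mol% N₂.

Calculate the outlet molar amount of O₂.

Stoichiometric O₂ = 6.5 × 248 = 1612 kmol; O₂ fed = 1612 × 2.151 = 3467 kmol.
N₂ fed = 3467 × 79/21 = 13040 kmol.
Fuel reacted = 0.989 × 248 → ξ = 245.3 kmol.
Outlet (n = n₀ + ν ξ):
  C₄H₁₀: 248 − 1(245.3) = 2.728
  O₂: 3467 − 6.5(245.3) = 1873
  N₂: 13040 (inert)
  CO₂: 0 + 4(245.3) = 981.1
  H₂O: 0 + 5(245.3) = 1226

1870 kmol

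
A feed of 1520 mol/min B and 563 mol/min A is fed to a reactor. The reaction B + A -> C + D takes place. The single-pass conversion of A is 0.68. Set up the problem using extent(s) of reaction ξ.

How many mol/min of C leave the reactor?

383 mol/min

A reacted = 0.68 × 563 = 382.8 mol/min; ν_A = −1, so ξ = 382.8/1 = 382.8 mol/min.
Outlet amounts (n = n₀ + ν ξ):
  B: 1520 − 1(382.8) = 1137
  A: 563 − 1(382.8) = 180.2
  C: 0 + 1(382.8) = 382.8
  D: 0 + 1(382.8) = 382.8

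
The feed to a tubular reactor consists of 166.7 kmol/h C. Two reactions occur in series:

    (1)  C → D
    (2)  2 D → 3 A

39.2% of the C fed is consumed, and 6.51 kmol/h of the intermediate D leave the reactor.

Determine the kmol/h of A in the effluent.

Conversion of C: C consumed = 1ξ₁ = 0.392 × 166.7 → ξ₁ = 65.35 kmol/h.
D balance: n_D = 0 + 1ξ₁ − 2ξ₂ = 6.51 → ξ₂ = (1·65.35 − 6.51)/2 = 29.42 kmol/h.
Outlet amounts (n = n₀ + Σ ν·ξ):
  C: 166.7 − 1(65.35) = 101.4
  D: 0 + 1(65.35) − 2(29.42) = 6.51
  A: 0 + 3(29.42) = 88.25

88.3 kmol/h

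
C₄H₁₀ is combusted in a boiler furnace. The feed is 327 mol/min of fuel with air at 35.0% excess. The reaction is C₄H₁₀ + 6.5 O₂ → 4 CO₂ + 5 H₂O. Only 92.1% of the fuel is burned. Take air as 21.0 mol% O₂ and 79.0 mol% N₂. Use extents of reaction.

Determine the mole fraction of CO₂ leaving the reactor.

0.0834

Stoichiometric O₂ = 6.5 × 327 = 2126 mol/min; O₂ fed = 2126 × 1.350 = 2869 mol/min.
N₂ fed = 2869 × 79/21 = 10790 mol/min.
Fuel reacted = 0.921 × 327 → ξ = 301.2 mol/min.
Outlet (n = n₀ + ν ξ):
  C₄H₁₀: 327 − 1(301.2) = 25.83
  O₂: 2869 − 6.5(301.2) = 911.8
  N₂: 10790 (inert)
  CO₂: 0 + 4(301.2) = 1205
  H₂O: 0 + 5(301.2) = 1506
Total out = 14440 mol/min; y_CO₂ = 1205 / 14440 = 0.08341.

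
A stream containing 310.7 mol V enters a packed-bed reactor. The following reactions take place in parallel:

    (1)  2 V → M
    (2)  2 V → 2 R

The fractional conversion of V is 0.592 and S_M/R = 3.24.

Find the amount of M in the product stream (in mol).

Conversion of V: V consumed = 0.592 × 310.7 = 183.9 mol = 2ξ₁ + 2ξ₂.
Selectivity: 1ξ₁ / (2ξ₂) = 3.24 → ξ₁ = 6.48 ξ₂.
Substitute: (2·6.48 + 2) ξ₂ = 183.9 → ξ₂ = 12.3 mol, ξ₁ = 79.67 mol.
Outlet amounts (n = n₀ + Σ ν·ξ):
  V: 310.7 − 2(79.67) − 2(12.3) = 126.8
  M: 0 + 1(79.67) = 79.67
  R: 0 + 2(12.3) = 24.59

79.7 mol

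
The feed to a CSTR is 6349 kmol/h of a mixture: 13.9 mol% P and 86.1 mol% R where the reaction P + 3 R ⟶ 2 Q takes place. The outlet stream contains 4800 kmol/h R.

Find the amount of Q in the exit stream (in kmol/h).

444 kmol/h

For R: n = n₀ − 3ξ → 4800 = 5466 − 3ξ, giving ξ = 222.2 kmol/h.
Outlet amounts (n = n₀ + ν ξ):
  P: 882.5 − 1(222.2) = 660.3
  R: 5466 − 3(222.2) = 4800
  Q: 0 + 2(222.2) = 444.3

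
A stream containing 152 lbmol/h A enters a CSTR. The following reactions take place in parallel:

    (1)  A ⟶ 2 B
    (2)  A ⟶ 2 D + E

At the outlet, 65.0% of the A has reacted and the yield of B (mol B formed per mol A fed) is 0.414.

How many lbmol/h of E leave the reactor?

67.3 lbmol/h

Yield of B: 2ξ₁ / 152 = 0.414 → ξ₁ = 31.46 lbmol/h.
Conversion of A: 1ξ₁ + 1ξ₂ = 0.65 × 152 = 98.8 → ξ₂ = 67.34 lbmol/h.
Outlet amounts (n = n₀ + Σ ν·ξ):
  A: 152 − 1(31.46) − 1(67.34) = 53.2
  B: 0 + 2(31.46) = 62.93
  D: 0 + 2(67.34) = 134.7
  E: 0 + 1(67.34) = 67.34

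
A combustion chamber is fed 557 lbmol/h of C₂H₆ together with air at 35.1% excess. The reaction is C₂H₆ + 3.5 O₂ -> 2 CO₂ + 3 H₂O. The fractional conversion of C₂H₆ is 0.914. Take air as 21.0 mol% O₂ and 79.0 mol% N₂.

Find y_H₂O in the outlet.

Stoichiometric O₂ = 3.5 × 557 = 1950 lbmol/h; O₂ fed = 1950 × 1.351 = 2634 lbmol/h.
N₂ fed = 2634 × 79/21 = 9908 lbmol/h.
Fuel reacted = 0.914 × 557 → ξ = 509.1 lbmol/h.
Outlet (n = n₀ + ν ξ):
  C₂H₆: 557 − 1(509.1) = 47.9
  O₂: 2634 − 3.5(509.1) = 851.9
  N₂: 9908 (inert)
  CO₂: 0 + 2(509.1) = 1018
  H₂O: 0 + 3(509.1) = 1527
Total out = 13350 lbmol/h; y_H₂O = 1527 / 13350 = 0.1144.

0.114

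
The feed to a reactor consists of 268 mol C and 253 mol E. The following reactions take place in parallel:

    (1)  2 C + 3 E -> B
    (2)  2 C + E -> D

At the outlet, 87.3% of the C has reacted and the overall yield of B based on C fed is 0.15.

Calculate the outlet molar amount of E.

55.6 mol

Yield of B: 1ξ₁ / 268 = 0.15 → ξ₁ = 40.2 mol.
Conversion of C: 2ξ₁ + 2ξ₂ = 0.873 × 268 = 234 → ξ₂ = 76.78 mol.
Outlet amounts (n = n₀ + Σ ν·ξ):
  C: 268 − 2(40.2) − 2(76.78) = 34.04
  E: 253 − 3(40.2) − 1(76.78) = 55.62
  B: 0 + 1(40.2) = 40.2
  D: 0 + 1(76.78) = 76.78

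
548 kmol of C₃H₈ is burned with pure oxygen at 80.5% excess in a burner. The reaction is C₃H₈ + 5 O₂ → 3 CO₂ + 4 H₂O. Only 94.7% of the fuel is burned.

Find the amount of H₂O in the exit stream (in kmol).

Stoichiometric O₂ = 5 × 548 = 2740 kmol; O₂ fed = 2740 × 1.805 = 4946 kmol.
Fuel reacted = 0.947 × 548 → ξ = 519 kmol.
Outlet (n = n₀ + ν ξ):
  C₃H₈: 548 − 1(519) = 29.04
  O₂: 4946 − 5(519) = 2351
  CO₂: 0 + 3(519) = 1557
  H₂O: 0 + 4(519) = 2076

2080 kmol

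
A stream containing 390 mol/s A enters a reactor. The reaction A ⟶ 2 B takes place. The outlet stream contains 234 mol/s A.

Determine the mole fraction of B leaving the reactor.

For A: n = n₀ − 1ξ → 234 = 390 − 1ξ, giving ξ = 156 mol/s.
Outlet amounts (n = n₀ + ν ξ):
  A: 390 − 1(156) = 234
  B: 0 + 2(156) = 312
Total out = 546 mol/s; y_B = 312 / 546 = 0.5714.

0.571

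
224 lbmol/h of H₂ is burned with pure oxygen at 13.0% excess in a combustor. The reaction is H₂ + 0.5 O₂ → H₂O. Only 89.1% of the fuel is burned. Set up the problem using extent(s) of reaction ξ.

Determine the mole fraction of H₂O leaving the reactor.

0.796

Stoichiometric O₂ = 0.5 × 224 = 112 lbmol/h; O₂ fed = 112 × 1.130 = 126.6 lbmol/h.
Fuel reacted = 0.891 × 224 → ξ = 199.6 lbmol/h.
Outlet (n = n₀ + ν ξ):
  H₂: 224 − 1(199.6) = 24.42
  O₂: 126.6 − 0.5(199.6) = 26.77
  H₂O: 0 + 1(199.6) = 199.6
Total out = 250.8 lbmol/h; y_H₂O = 199.6 / 250.8 = 0.7959.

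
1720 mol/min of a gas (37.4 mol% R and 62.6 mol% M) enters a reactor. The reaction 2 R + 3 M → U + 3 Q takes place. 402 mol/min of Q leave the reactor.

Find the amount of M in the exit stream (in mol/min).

For Q: n = n₀ + 3ξ → 402 = 0 + 3ξ, giving ξ = 134 mol/min.
Outlet amounts (n = n₀ + ν ξ):
  R: 643.3 − 2(134) = 375.3
  M: 1077 − 3(134) = 674.7
  U: 0 + 1(134) = 134
  Q: 0 + 3(134) = 402

675 mol/min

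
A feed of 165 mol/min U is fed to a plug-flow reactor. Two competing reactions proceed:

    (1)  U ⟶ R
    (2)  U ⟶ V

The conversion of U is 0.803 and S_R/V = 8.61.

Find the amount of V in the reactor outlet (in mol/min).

Conversion of U: U consumed = 0.803 × 165 = 132.5 mol/min = 1ξ₁ + 1ξ₂.
Selectivity: 1ξ₁ / (1ξ₂) = 8.61 → ξ₁ = 8.61 ξ₂.
Substitute: (1·8.61 + 1) ξ₂ = 132.5 → ξ₂ = 13.79 mol/min, ξ₁ = 118.7 mol/min.
Outlet amounts (n = n₀ + Σ ν·ξ):
  U: 165 − 1(118.7) − 1(13.79) = 32.5
  R: 0 + 1(118.7) = 118.7
  V: 0 + 1(13.79) = 13.79

13.8 mol/min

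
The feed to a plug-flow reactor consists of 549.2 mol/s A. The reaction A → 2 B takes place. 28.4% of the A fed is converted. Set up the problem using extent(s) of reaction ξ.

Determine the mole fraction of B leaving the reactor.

0.442

A reacted = 0.284 × 549.2 = 156 mol/s; ν_A = −1, so ξ = 156/1 = 156 mol/s.
Outlet amounts (n = n₀ + ν ξ):
  A: 549.2 − 1(156) = 393.2
  B: 0 + 2(156) = 311.9
Total out = 705.2 mol/s; y_B = 311.9 / 705.2 = 0.4424.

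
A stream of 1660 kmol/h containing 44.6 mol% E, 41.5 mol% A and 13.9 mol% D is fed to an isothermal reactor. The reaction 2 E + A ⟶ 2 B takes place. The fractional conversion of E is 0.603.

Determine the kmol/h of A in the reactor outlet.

466 kmol/h

E reacted = 0.603 × 740.4 = 446.4 kmol/h; ν_E = −2, so ξ = 446.4/2 = 223.2 kmol/h.
Outlet amounts (n = n₀ + ν ξ):
  E: 740.4 − 2(223.2) = 293.9
  A: 688.9 − 1(223.2) = 465.7
  B: 0 + 2(223.2) = 446.4
  D: 230.7 (inert)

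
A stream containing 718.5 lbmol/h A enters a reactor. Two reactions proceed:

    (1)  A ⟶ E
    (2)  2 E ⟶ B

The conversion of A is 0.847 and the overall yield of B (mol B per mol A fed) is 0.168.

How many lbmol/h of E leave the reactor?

Conversion of A: A consumed = 1ξ₁ = 0.847 × 718.5 → ξ₁ = 608.6 lbmol/h.
Yield of B: 1ξ₂ / 718.5 = 0.168 → ξ₂ = 120.7 lbmol/h.
Outlet amounts (n = n₀ + Σ ν·ξ):
  A: 718.5 − 1(608.6) = 109.9
  E: 0 + 1(608.6) − 2(120.7) = 367.2
  B: 0 + 1(120.7) = 120.7

367 lbmol/h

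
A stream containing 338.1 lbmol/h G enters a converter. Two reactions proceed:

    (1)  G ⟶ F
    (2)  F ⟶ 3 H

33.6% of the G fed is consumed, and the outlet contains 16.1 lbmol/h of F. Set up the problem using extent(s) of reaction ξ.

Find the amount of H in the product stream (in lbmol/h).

Conversion of G: G consumed = 1ξ₁ = 0.336 × 338.1 → ξ₁ = 113.6 lbmol/h.
F balance: n_F = 0 + 1ξ₁ − 1ξ₂ = 16.1 → ξ₂ = (1·113.6 − 16.1)/1 = 97.5 lbmol/h.
Outlet amounts (n = n₀ + Σ ν·ξ):
  G: 338.1 − 1(113.6) = 224.5
  F: 0 + 1(113.6) − 1(97.5) = 16.1
  H: 0 + 3(97.5) = 292.5

293 lbmol/h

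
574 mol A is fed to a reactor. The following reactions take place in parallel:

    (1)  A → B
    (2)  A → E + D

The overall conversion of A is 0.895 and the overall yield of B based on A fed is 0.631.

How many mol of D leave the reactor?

152 mol

Yield of B: 1ξ₁ / 574 = 0.631 → ξ₁ = 362.2 mol.
Conversion of A: 1ξ₁ + 1ξ₂ = 0.895 × 574 = 513.7 → ξ₂ = 151.5 mol.
Outlet amounts (n = n₀ + Σ ν·ξ):
  A: 574 − 1(362.2) − 1(151.5) = 60.27
  B: 0 + 1(362.2) = 362.2
  E: 0 + 1(151.5) = 151.5
  D: 0 + 1(151.5) = 151.5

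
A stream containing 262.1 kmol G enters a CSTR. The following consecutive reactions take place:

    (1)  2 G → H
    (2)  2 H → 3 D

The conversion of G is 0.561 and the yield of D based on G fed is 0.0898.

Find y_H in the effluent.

0.294

Conversion of G: G consumed = 2ξ₁ = 0.561 × 262.1 → ξ₁ = 73.52 kmol.
Yield of D: 3ξ₂ / 262.1 = 0.0898 → ξ₂ = 7.846 kmol.
Outlet amounts (n = n₀ + Σ ν·ξ):
  G: 262.1 − 2(73.52) = 115.1
  H: 0 + 1(73.52) − 2(7.846) = 57.83
  D: 0 + 3(7.846) = 23.54
Total out = 196.4 kmol; y_H = 57.83 / 196.4 = 0.2944.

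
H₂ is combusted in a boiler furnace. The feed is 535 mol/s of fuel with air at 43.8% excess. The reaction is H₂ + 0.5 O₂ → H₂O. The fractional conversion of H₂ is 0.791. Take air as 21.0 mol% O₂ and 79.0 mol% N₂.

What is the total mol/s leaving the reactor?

Stoichiometric O₂ = 0.5 × 535 = 267.5 mol/s; O₂ fed = 267.5 × 1.438 = 384.7 mol/s.
N₂ fed = 384.7 × 79/21 = 1447 mol/s.
Fuel reacted = 0.791 × 535 → ξ = 423.2 mol/s.
Outlet (n = n₀ + ν ξ):
  H₂: 535 − 1(423.2) = 111.8
  O₂: 384.7 − 0.5(423.2) = 173.1
  N₂: 1447 (inert)
  H₂O: 0 + 1(423.2) = 423.2
Total out = 111.8 + 173.1 + 1447 + 423.2 = 2155 mol/s.

2160 mol/s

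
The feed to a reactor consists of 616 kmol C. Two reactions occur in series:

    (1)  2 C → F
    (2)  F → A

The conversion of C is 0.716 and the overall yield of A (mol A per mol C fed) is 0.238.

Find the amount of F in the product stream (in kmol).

Conversion of C: C consumed = 2ξ₁ = 0.716 × 616 → ξ₁ = 220.5 kmol.
Yield of A: 1ξ₂ / 616 = 0.238 → ξ₂ = 146.6 kmol.
Outlet amounts (n = n₀ + Σ ν·ξ):
  C: 616 − 2(220.5) = 174.9
  F: 0 + 1(220.5) − 1(146.6) = 73.92
  A: 0 + 1(146.6) = 146.6

73.9 kmol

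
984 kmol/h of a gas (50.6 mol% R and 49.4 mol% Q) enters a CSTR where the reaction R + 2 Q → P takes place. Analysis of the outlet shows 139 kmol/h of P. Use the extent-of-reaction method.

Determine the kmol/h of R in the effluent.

For P: n = n₀ + 1ξ → 139 = 0 + 1ξ, giving ξ = 139 kmol/h.
Outlet amounts (n = n₀ + ν ξ):
  R: 497.9 − 1(139) = 358.9
  Q: 486.1 − 2(139) = 208.1
  P: 0 + 1(139) = 139

359 kmol/h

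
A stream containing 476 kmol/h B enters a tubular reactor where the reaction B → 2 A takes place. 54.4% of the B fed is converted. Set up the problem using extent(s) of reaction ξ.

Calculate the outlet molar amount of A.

B reacted = 0.544 × 476 = 258.9 kmol/h; ν_B = −1, so ξ = 258.9/1 = 258.9 kmol/h.
Outlet amounts (n = n₀ + ν ξ):
  B: 476 − 1(258.9) = 217.1
  A: 0 + 2(258.9) = 517.9

518 kmol/h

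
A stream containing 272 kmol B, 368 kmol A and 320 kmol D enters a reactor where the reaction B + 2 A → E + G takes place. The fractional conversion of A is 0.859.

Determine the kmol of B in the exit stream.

A reacted = 0.859 × 368 = 316.1 kmol; ν_A = −2, so ξ = 316.1/2 = 158.1 kmol.
Outlet amounts (n = n₀ + ν ξ):
  B: 272 − 1(158.1) = 113.9
  A: 368 − 2(158.1) = 51.89
  E: 0 + 1(158.1) = 158.1
  G: 0 + 1(158.1) = 158.1
  D: 320 (inert)

114 kmol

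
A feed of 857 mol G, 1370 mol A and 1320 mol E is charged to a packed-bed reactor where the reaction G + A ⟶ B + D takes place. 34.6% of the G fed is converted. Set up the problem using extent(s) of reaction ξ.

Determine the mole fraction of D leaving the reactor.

G reacted = 0.346 × 857 = 296.5 mol; ν_G = −1, so ξ = 296.5/1 = 296.5 mol.
Outlet amounts (n = n₀ + ν ξ):
  G: 857 − 1(296.5) = 560.5
  A: 1370 − 1(296.5) = 1073
  B: 0 + 1(296.5) = 296.5
  D: 0 + 1(296.5) = 296.5
  E: 1320 (inert)
Total out = 3547 mol; y_D = 296.5 / 3547 = 0.0836.

0.0836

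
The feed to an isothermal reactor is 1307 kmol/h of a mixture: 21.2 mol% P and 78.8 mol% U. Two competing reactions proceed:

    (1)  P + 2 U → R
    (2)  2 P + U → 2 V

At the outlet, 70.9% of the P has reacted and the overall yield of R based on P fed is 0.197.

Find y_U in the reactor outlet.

0.754

Yield of R: 1ξ₁ / 277.1 = 0.197 → ξ₁ = 54.59 kmol/h.
Conversion of P: 1ξ₁ + 2ξ₂ = 0.709 × 277.1 = 196.5 → ξ₂ = 70.93 kmol/h.
Outlet amounts (n = n₀ + Σ ν·ξ):
  P: 277.1 − 1(54.59) − 2(70.93) = 80.63
  U: 1030 − 2(54.59) − 1(70.93) = 849.8
  R: 0 + 1(54.59) = 54.59
  V: 0 + 2(70.93) = 141.9
Total out = 1127 kmol/h; y_U = 849.8 / 1127 = 0.7541.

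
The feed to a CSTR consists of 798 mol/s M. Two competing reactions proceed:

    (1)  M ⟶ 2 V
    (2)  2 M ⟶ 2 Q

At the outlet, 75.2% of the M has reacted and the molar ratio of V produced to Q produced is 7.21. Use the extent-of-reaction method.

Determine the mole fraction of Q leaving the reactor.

Conversion of M: M consumed = 0.752 × 798 = 600.1 mol/s = 1ξ₁ + 2ξ₂.
Selectivity: 2ξ₁ / (2ξ₂) = 7.21 → ξ₁ = 7.21 ξ₂.
Substitute: (1·7.21 + 2) ξ₂ = 600.1 → ξ₂ = 65.16 mol/s, ξ₁ = 469.8 mol/s.
Outlet amounts (n = n₀ + Σ ν·ξ):
  M: 798 − 1(469.8) − 2(65.16) = 197.9
  V: 0 + 2(469.8) = 939.6
  Q: 0 + 2(65.16) = 130.3
Total out = 1268 mol/s; y_Q = 130.3 / 1268 = 0.1028.

0.103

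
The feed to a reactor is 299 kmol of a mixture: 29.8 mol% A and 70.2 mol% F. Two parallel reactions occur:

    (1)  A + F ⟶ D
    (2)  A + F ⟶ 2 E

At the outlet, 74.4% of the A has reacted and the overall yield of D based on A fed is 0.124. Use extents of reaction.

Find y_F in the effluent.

0.499

Yield of D: 1ξ₁ / 89.1 = 0.124 → ξ₁ = 11.05 kmol.
Conversion of A: 1ξ₁ + 1ξ₂ = 0.744 × 89.1 = 66.29 → ξ₂ = 55.24 kmol.
Outlet amounts (n = n₀ + Σ ν·ξ):
  A: 89.1 − 1(11.05) − 1(55.24) = 22.81
  F: 209.9 − 1(11.05) − 1(55.24) = 143.6
  D: 0 + 1(11.05) = 11.05
  E: 0 + 2(55.24) = 110.5
Total out = 288 kmol; y_F = 143.6 / 288 = 0.4987.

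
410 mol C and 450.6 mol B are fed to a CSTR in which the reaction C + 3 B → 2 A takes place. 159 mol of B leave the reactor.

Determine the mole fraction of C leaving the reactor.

0.47

For B: n = n₀ − 3ξ → 159 = 450.6 − 3ξ, giving ξ = 97.2 mol.
Outlet amounts (n = n₀ + ν ξ):
  C: 410 − 1(97.2) = 312.8
  B: 450.6 − 3(97.2) = 159
  A: 0 + 2(97.2) = 194.4
Total out = 666.2 mol; y_C = 312.8 / 666.2 = 0.4695.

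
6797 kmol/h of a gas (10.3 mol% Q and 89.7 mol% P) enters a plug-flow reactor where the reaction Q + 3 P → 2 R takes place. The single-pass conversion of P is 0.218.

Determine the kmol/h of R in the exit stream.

886 kmol/h

P reacted = 0.218 × 6097 = 1329 kmol/h; ν_P = −3, so ξ = 1329/3 = 443 kmol/h.
Outlet amounts (n = n₀ + ν ξ):
  Q: 700.1 − 1(443) = 257
  P: 6097 − 3(443) = 4768
  R: 0 + 2(443) = 886.1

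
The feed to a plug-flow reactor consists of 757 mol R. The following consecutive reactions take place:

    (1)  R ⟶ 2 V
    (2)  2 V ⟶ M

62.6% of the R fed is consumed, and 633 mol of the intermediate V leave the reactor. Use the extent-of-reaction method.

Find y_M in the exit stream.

Conversion of R: R consumed = 1ξ₁ = 0.626 × 757 → ξ₁ = 473.9 mol.
V balance: n_V = 0 + 2ξ₁ − 2ξ₂ = 633 → ξ₂ = (2·473.9 − 633)/2 = 157.4 mol.
Outlet amounts (n = n₀ + Σ ν·ξ):
  R: 757 − 1(473.9) = 283.1
  V: 0 + 2(473.9) − 2(157.4) = 633
  M: 0 + 1(157.4) = 157.4
Total out = 1074 mol; y_M = 157.4 / 1074 = 0.1466.

0.147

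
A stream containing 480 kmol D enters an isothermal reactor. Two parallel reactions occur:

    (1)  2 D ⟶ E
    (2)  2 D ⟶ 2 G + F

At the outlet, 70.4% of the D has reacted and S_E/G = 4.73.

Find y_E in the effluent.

0.445

Conversion of D: D consumed = 0.704 × 480 = 337.9 kmol = 2ξ₁ + 2ξ₂.
Selectivity: 1ξ₁ / (2ξ₂) = 4.73 → ξ₁ = 9.46 ξ₂.
Substitute: (2·9.46 + 2) ξ₂ = 337.9 → ξ₂ = 16.15 kmol, ξ₁ = 152.8 kmol.
Outlet amounts (n = n₀ + Σ ν·ξ):
  D: 480 − 2(152.8) − 2(16.15) = 142.1
  E: 0 + 1(152.8) = 152.8
  G: 0 + 2(16.15) = 32.31
  F: 0 + 1(16.15) = 16.15
Total out = 343.3 kmol; y_E = 152.8 / 343.3 = 0.4451.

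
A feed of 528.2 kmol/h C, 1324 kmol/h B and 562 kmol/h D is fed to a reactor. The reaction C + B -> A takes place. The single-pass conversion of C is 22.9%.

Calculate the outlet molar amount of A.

121 kmol/h

C reacted = 0.229 × 528.2 = 121 kmol/h; ν_C = −1, so ξ = 121/1 = 121 kmol/h.
Outlet amounts (n = n₀ + ν ξ):
  C: 528.2 − 1(121) = 407.2
  B: 1324 − 1(121) = 1203
  A: 0 + 1(121) = 121
  D: 562 (inert)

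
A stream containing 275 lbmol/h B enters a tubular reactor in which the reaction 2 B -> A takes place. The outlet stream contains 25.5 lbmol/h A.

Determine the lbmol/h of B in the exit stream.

For A: n = n₀ + 1ξ → 25.5 = 0 + 1ξ, giving ξ = 25.5 lbmol/h.
Outlet amounts (n = n₀ + ν ξ):
  B: 275 − 2(25.5) = 224
  A: 0 + 1(25.5) = 25.5

224 lbmol/h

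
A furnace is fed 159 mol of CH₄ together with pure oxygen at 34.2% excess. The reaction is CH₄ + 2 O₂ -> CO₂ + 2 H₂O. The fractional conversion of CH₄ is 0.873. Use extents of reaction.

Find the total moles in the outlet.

586 mol

Stoichiometric O₂ = 2 × 159 = 318 mol; O₂ fed = 318 × 1.342 = 426.8 mol.
Fuel reacted = 0.873 × 159 → ξ = 138.8 mol.
Outlet (n = n₀ + ν ξ):
  CH₄: 159 − 1(138.8) = 20.19
  O₂: 426.8 − 2(138.8) = 149.1
  CO₂: 0 + 1(138.8) = 138.8
  H₂O: 0 + 2(138.8) = 277.6
Total out = 20.19 + 149.1 + 138.8 + 277.6 = 585.8 mol.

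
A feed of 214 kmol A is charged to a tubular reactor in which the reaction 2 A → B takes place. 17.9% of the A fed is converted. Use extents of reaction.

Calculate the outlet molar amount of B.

A reacted = 0.179 × 214 = 38.31 kmol; ν_A = −2, so ξ = 38.31/2 = 19.15 kmol.
Outlet amounts (n = n₀ + ν ξ):
  A: 214 − 2(19.15) = 175.7
  B: 0 + 1(19.15) = 19.15

19.2 kmol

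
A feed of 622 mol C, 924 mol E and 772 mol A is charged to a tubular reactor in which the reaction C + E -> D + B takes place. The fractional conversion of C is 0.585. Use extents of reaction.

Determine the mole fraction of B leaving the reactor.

C reacted = 0.585 × 622 = 363.9 mol; ν_C = −1, so ξ = 363.9/1 = 363.9 mol.
Outlet amounts (n = n₀ + ν ξ):
  C: 622 − 1(363.9) = 258.1
  E: 924 − 1(363.9) = 560.1
  D: 0 + 1(363.9) = 363.9
  B: 0 + 1(363.9) = 363.9
  A: 772 (inert)
Total out = 2318 mol; y_B = 363.9 / 2318 = 0.157.

0.157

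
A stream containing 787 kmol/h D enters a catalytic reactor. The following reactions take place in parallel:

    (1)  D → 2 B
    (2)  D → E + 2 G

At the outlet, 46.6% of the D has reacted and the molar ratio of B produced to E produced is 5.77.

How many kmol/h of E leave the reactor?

94.4 kmol/h

Conversion of D: D consumed = 0.466 × 787 = 366.7 kmol/h = 1ξ₁ + 1ξ₂.
Selectivity: 2ξ₁ / (1ξ₂) = 5.77 → ξ₁ = 2.885 ξ₂.
Substitute: (1·2.885 + 1) ξ₂ = 366.7 → ξ₂ = 94.4 kmol/h, ξ₁ = 272.3 kmol/h.
Outlet amounts (n = n₀ + Σ ν·ξ):
  D: 787 − 1(272.3) − 1(94.4) = 420.3
  B: 0 + 2(272.3) = 544.7
  E: 0 + 1(94.4) = 94.4
  G: 0 + 2(94.4) = 188.8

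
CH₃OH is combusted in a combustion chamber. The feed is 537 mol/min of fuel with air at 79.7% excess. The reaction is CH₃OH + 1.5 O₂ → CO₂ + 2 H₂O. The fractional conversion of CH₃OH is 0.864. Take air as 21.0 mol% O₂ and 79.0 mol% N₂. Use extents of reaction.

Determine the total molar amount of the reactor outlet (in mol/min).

Stoichiometric O₂ = 1.5 × 537 = 805.5 mol/min; O₂ fed = 805.5 × 1.797 = 1447 mol/min.
N₂ fed = 1447 × 79/21 = 5445 mol/min.
Fuel reacted = 0.864 × 537 → ξ = 464 mol/min.
Outlet (n = n₀ + ν ξ):
  CH₃OH: 537 − 1(464) = 73.03
  O₂: 1447 − 1.5(464) = 751.5
  N₂: 5445 (inert)
  CO₂: 0 + 1(464) = 464
  H₂O: 0 + 2(464) = 927.9
Total out = 73.03 + 751.5 + 5445 + 464 + 927.9 = 7662 mol/min.

7660 mol/min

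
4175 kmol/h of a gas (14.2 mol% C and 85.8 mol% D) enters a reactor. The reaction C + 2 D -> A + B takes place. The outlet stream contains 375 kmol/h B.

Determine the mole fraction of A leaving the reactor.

0.0987

For B: n = n₀ + 1ξ → 375 = 0 + 1ξ, giving ξ = 375 kmol/h.
Outlet amounts (n = n₀ + ν ξ):
  C: 592.9 − 1(375) = 217.9
  D: 3582 − 2(375) = 2832
  A: 0 + 1(375) = 375
  B: 0 + 1(375) = 375
Total out = 3800 kmol/h; y_A = 375 / 3800 = 0.09868.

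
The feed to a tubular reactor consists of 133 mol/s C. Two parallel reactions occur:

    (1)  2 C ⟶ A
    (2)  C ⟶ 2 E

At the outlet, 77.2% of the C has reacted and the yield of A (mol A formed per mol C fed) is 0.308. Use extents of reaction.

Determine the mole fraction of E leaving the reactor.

Yield of A: 1ξ₁ / 133 = 0.308 → ξ₁ = 40.96 mol/s.
Conversion of C: 2ξ₁ + 1ξ₂ = 0.772 × 133 = 102.7 → ξ₂ = 20.75 mol/s.
Outlet amounts (n = n₀ + Σ ν·ξ):
  C: 133 − 2(40.96) − 1(20.75) = 30.32
  A: 0 + 1(40.96) = 40.96
  E: 0 + 2(20.75) = 41.5
Total out = 112.8 mol/s; y_E = 41.5 / 112.8 = 0.3679.

0.368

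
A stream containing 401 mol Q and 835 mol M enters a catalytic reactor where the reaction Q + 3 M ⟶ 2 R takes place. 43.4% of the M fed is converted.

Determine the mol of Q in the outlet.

280 mol

M reacted = 0.434 × 835 = 362.4 mol; ν_M = −3, so ξ = 362.4/3 = 120.8 mol.
Outlet amounts (n = n₀ + ν ξ):
  Q: 401 − 1(120.8) = 280.2
  M: 835 − 3(120.8) = 472.6
  R: 0 + 2(120.8) = 241.6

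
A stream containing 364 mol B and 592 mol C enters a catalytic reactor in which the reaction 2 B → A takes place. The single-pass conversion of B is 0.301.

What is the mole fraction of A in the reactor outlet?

B reacted = 0.301 × 364 = 109.6 mol; ν_B = −2, so ξ = 109.6/2 = 54.78 mol.
Outlet amounts (n = n₀ + ν ξ):
  B: 364 − 2(54.78) = 254.4
  A: 0 + 1(54.78) = 54.78
  C: 592 (inert)
Total out = 901.2 mol; y_A = 54.78 / 901.2 = 0.06079.

0.0608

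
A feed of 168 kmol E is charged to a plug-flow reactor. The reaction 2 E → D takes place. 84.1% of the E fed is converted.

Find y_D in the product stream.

E reacted = 0.841 × 168 = 141.3 kmol; ν_E = −2, so ξ = 141.3/2 = 70.64 kmol.
Outlet amounts (n = n₀ + ν ξ):
  E: 168 − 2(70.64) = 26.71
  D: 0 + 1(70.64) = 70.64
Total out = 97.36 kmol; y_D = 70.64 / 97.36 = 0.7256.

0.726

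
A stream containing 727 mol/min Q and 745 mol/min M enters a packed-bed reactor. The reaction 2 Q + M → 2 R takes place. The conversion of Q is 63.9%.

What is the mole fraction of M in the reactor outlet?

0.414

Q reacted = 0.639 × 727 = 464.6 mol/min; ν_Q = −2, so ξ = 464.6/2 = 232.3 mol/min.
Outlet amounts (n = n₀ + ν ξ):
  Q: 727 − 2(232.3) = 262.4
  M: 745 − 1(232.3) = 512.7
  R: 0 + 2(232.3) = 464.6
Total out = 1240 mol/min; y_M = 512.7 / 1240 = 0.4136.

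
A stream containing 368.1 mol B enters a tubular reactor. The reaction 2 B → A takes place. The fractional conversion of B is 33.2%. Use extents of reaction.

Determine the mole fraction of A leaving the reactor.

B reacted = 0.332 × 368.1 = 122.2 mol; ν_B = −2, so ξ = 122.2/2 = 61.1 mol.
Outlet amounts (n = n₀ + ν ξ):
  B: 368.1 − 2(61.1) = 245.9
  A: 0 + 1(61.1) = 61.1
Total out = 307 mol; y_A = 61.1 / 307 = 0.199.

0.199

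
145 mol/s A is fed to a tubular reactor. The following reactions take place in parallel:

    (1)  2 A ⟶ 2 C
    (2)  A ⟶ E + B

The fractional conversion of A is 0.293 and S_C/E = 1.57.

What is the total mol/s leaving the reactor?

162 mol/s

Conversion of A: A consumed = 0.293 × 145 = 42.48 mol/s = 2ξ₁ + 1ξ₂.
Selectivity: 2ξ₁ / (1ξ₂) = 1.57 → ξ₁ = 0.785 ξ₂.
Substitute: (2·0.785 + 1) ξ₂ = 42.48 → ξ₂ = 16.53 mol/s, ξ₁ = 12.98 mol/s.
Outlet amounts (n = n₀ + Σ ν·ξ):
  A: 145 − 2(12.98) − 1(16.53) = 102.5
  C: 0 + 2(12.98) = 25.95
  E: 0 + 1(16.53) = 16.53
  B: 0 + 1(16.53) = 16.53
Total out = 102.5 + 25.95 + 16.53 + 16.53 = 161.5 mol/s.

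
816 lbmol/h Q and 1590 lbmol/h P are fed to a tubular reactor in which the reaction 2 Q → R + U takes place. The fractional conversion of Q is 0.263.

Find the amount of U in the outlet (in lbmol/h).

107 lbmol/h

Q reacted = 0.263 × 816 = 214.6 lbmol/h; ν_Q = −2, so ξ = 214.6/2 = 107.3 lbmol/h.
Outlet amounts (n = n₀ + ν ξ):
  Q: 816 − 2(107.3) = 601.4
  R: 0 + 1(107.3) = 107.3
  U: 0 + 1(107.3) = 107.3
  P: 1590 (inert)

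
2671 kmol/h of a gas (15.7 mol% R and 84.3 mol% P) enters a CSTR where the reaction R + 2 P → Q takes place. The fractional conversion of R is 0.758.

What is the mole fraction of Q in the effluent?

0.156

R reacted = 0.758 × 419.3 = 317.9 kmol/h; ν_R = −1, so ξ = 317.9/1 = 317.9 kmol/h.
Outlet amounts (n = n₀ + ν ξ):
  R: 419.3 − 1(317.9) = 101.5
  P: 2252 − 2(317.9) = 1616
  Q: 0 + 1(317.9) = 317.9
Total out = 2035 kmol/h; y_Q = 317.9 / 2035 = 0.1562.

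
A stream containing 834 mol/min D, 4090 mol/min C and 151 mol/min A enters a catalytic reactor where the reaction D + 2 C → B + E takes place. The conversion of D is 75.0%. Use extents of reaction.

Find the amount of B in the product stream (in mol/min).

626 mol/min

D reacted = 0.75 × 834 = 625.5 mol/min; ν_D = −1, so ξ = 625.5/1 = 625.5 mol/min.
Outlet amounts (n = n₀ + ν ξ):
  D: 834 − 1(625.5) = 208.5
  C: 4090 − 2(625.5) = 2839
  B: 0 + 1(625.5) = 625.5
  E: 0 + 1(625.5) = 625.5
  A: 151 (inert)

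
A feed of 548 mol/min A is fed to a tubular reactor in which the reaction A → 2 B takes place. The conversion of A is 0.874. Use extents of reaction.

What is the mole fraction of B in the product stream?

A reacted = 0.874 × 548 = 479 mol/min; ν_A = −1, so ξ = 479/1 = 479 mol/min.
Outlet amounts (n = n₀ + ν ξ):
  A: 548 − 1(479) = 69.05
  B: 0 + 2(479) = 957.9
Total out = 1027 mol/min; y_B = 957.9 / 1027 = 0.9328.

0.933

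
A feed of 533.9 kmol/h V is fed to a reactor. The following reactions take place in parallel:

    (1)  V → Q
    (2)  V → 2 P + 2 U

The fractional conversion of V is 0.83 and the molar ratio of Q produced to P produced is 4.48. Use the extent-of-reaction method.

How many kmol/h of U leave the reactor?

Conversion of V: V consumed = 0.83 × 533.9 = 443.1 kmol/h = 1ξ₁ + 1ξ₂.
Selectivity: 1ξ₁ / (2ξ₂) = 4.48 → ξ₁ = 8.96 ξ₂.
Substitute: (1·8.96 + 1) ξ₂ = 443.1 → ξ₂ = 44.49 kmol/h, ξ₁ = 398.6 kmol/h.
Outlet amounts (n = n₀ + Σ ν·ξ):
  V: 533.9 − 1(398.6) − 1(44.49) = 90.76
  Q: 0 + 1(398.6) = 398.6
  P: 0 + 2(44.49) = 88.98
  U: 0 + 2(44.49) = 88.98

89 kmol/h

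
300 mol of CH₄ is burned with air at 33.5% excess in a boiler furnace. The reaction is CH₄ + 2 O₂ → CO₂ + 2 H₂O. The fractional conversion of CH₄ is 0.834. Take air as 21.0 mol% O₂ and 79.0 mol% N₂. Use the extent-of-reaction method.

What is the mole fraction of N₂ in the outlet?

0.732

Stoichiometric O₂ = 2 × 300 = 600 mol; O₂ fed = 600 × 1.335 = 801 mol.
N₂ fed = 801 × 79/21 = 3013 mol.
Fuel reacted = 0.834 × 300 → ξ = 250.2 mol.
Outlet (n = n₀ + ν ξ):
  CH₄: 300 − 1(250.2) = 49.8
  O₂: 801 − 2(250.2) = 300.6
  N₂: 3013 (inert)
  CO₂: 0 + 1(250.2) = 250.2
  H₂O: 0 + 2(250.2) = 500.4
Total out = 4114 mol; y_N₂ = 3013 / 4114 = 0.7324.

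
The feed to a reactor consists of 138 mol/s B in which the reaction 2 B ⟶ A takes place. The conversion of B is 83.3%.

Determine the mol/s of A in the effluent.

B reacted = 0.833 × 138 = 115 mol/s; ν_B = −2, so ξ = 115/2 = 57.48 mol/s.
Outlet amounts (n = n₀ + ν ξ):
  B: 138 − 2(57.48) = 23.05
  A: 0 + 1(57.48) = 57.48

57.5 mol/s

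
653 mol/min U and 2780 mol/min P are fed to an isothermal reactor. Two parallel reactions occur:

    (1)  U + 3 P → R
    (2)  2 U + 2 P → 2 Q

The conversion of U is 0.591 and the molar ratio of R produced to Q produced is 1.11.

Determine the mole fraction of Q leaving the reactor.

0.0693

Conversion of U: U consumed = 0.591 × 653 = 385.9 mol/min = 1ξ₁ + 2ξ₂.
Selectivity: 1ξ₁ / (2ξ₂) = 1.11 → ξ₁ = 2.22 ξ₂.
Substitute: (1·2.22 + 2) ξ₂ = 385.9 → ξ₂ = 91.45 mol/min, ξ₁ = 203 mol/min.
Outlet amounts (n = n₀ + Σ ν·ξ):
  U: 653 − 1(203) − 2(91.45) = 267.1
  P: 2780 − 3(203) − 2(91.45) = 1988
  R: 0 + 1(203) = 203
  Q: 0 + 2(91.45) = 182.9
Total out = 2641 mol/min; y_Q = 182.9 / 2641 = 0.06925.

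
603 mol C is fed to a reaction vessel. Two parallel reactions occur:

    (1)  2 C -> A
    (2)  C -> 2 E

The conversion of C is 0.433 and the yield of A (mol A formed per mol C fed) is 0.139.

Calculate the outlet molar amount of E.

Yield of A: 1ξ₁ / 603 = 0.139 → ξ₁ = 83.82 mol.
Conversion of C: 2ξ₁ + 1ξ₂ = 0.433 × 603 = 261.1 → ξ₂ = 93.46 mol.
Outlet amounts (n = n₀ + Σ ν·ξ):
  C: 603 − 2(83.82) − 1(93.46) = 341.9
  A: 0 + 1(83.82) = 83.82
  E: 0 + 2(93.46) = 186.9

187 mol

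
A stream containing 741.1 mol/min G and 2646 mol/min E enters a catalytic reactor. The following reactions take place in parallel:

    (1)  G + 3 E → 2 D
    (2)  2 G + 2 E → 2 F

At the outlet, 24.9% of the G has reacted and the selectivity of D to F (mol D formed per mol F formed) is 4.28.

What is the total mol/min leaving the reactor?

Conversion of G: G consumed = 0.249 × 741.1 = 184.5 mol/min = 1ξ₁ + 2ξ₂.
Selectivity: 2ξ₁ / (2ξ₂) = 4.28 → ξ₁ = 4.28 ξ₂.
Substitute: (1·4.28 + 2) ξ₂ = 184.5 → ξ₂ = 29.38 mol/min, ξ₁ = 125.8 mol/min.
Outlet amounts (n = n₀ + Σ ν·ξ):
  G: 741.1 − 1(125.8) − 2(29.38) = 556.6
  E: 2646 − 3(125.8) − 2(29.38) = 2210
  D: 0 + 2(125.8) = 251.5
  F: 0 + 2(29.38) = 58.77
Total out = 556.6 + 2210 + 251.5 + 58.77 = 3077 mol/min.

3080 mol/min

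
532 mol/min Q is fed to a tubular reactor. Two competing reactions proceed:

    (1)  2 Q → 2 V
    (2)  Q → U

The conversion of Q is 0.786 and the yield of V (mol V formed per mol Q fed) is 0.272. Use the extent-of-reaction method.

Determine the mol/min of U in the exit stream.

Yield of V: 2ξ₁ / 532 = 0.272 → ξ₁ = 72.35 mol/min.
Conversion of Q: 2ξ₁ + 1ξ₂ = 0.786 × 532 = 418.2 → ξ₂ = 273.4 mol/min.
Outlet amounts (n = n₀ + Σ ν·ξ):
  Q: 532 − 2(72.35) − 1(273.4) = 113.8
  V: 0 + 2(72.35) = 144.7
  U: 0 + 1(273.4) = 273.4

273 mol/min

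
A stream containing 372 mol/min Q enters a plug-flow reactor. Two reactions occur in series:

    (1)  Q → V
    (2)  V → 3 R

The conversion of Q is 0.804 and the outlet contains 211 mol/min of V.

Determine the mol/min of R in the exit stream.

Conversion of Q: Q consumed = 1ξ₁ = 0.804 × 372 → ξ₁ = 299.1 mol/min.
V balance: n_V = 0 + 1ξ₁ − 1ξ₂ = 211 → ξ₂ = (1·299.1 − 211)/1 = 88.09 mol/min.
Outlet amounts (n = n₀ + Σ ν·ξ):
  Q: 372 − 1(299.1) = 72.91
  V: 0 + 1(299.1) − 1(88.09) = 211
  R: 0 + 3(88.09) = 264.3

264 mol/min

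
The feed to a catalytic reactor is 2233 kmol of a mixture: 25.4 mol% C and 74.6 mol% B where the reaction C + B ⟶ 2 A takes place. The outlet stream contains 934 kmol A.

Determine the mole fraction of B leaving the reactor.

0.537

For A: n = n₀ + 2ξ → 934 = 0 + 2ξ, giving ξ = 467 kmol.
Outlet amounts (n = n₀ + ν ξ):
  C: 567.2 − 1(467) = 100.2
  B: 1666 − 1(467) = 1199
  A: 0 + 2(467) = 934
Total out = 2233 kmol; y_B = 1199 / 2233 = 0.5369.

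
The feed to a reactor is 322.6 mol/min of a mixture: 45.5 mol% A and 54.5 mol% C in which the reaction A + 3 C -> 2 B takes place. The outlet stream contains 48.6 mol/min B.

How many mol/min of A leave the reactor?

122 mol/min

For B: n = n₀ + 2ξ → 48.6 = 0 + 2ξ, giving ξ = 24.3 mol/min.
Outlet amounts (n = n₀ + ν ξ):
  A: 146.8 − 1(24.3) = 122.5
  C: 175.8 − 3(24.3) = 102.9
  B: 0 + 2(24.3) = 48.6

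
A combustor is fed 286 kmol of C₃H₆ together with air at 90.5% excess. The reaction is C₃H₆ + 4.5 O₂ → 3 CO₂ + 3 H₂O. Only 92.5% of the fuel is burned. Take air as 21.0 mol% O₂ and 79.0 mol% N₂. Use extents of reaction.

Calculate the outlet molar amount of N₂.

Stoichiometric O₂ = 4.5 × 286 = 1287 kmol; O₂ fed = 1287 × 1.905 = 2452 kmol.
N₂ fed = 2452 × 79/21 = 9223 kmol.
Fuel reacted = 0.925 × 286 → ξ = 264.6 kmol.
Outlet (n = n₀ + ν ξ):
  C₃H₆: 286 − 1(264.6) = 21.45
  O₂: 2452 − 4.5(264.6) = 1261
  N₂: 9223 (inert)
  CO₂: 0 + 3(264.6) = 793.7
  H₂O: 0 + 3(264.6) = 793.7

9220 kmol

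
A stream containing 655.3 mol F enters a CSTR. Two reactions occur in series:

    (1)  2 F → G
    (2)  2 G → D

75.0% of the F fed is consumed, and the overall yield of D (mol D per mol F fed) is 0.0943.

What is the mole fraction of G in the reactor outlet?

0.351

Conversion of F: F consumed = 2ξ₁ = 0.75 × 655.3 → ξ₁ = 245.7 mol.
Yield of D: 1ξ₂ / 655.3 = 0.0943 → ξ₂ = 61.79 mol.
Outlet amounts (n = n₀ + Σ ν·ξ):
  F: 655.3 − 2(245.7) = 163.8
  G: 0 + 1(245.7) − 2(61.79) = 122.1
  D: 0 + 1(61.79) = 61.79
Total out = 347.8 mol; y_G = 122.1 / 347.8 = 0.3512.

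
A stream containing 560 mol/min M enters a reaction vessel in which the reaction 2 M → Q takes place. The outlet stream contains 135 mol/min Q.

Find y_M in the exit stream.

0.682

For Q: n = n₀ + 1ξ → 135 = 0 + 1ξ, giving ξ = 135 mol/min.
Outlet amounts (n = n₀ + ν ξ):
  M: 560 − 2(135) = 290
  Q: 0 + 1(135) = 135
Total out = 425 mol/min; y_M = 290 / 425 = 0.6824.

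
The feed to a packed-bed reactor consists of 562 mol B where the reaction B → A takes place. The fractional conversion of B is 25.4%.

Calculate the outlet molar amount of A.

B reacted = 0.254 × 562 = 142.7 mol; ν_B = −1, so ξ = 142.7/1 = 142.7 mol.
Outlet amounts (n = n₀ + ν ξ):
  B: 562 − 1(142.7) = 419.3
  A: 0 + 1(142.7) = 142.7

143 mol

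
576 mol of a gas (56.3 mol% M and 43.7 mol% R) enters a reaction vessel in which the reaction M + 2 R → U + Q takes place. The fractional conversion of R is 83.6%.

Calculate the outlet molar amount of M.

R reacted = 0.836 × 251.7 = 210.4 mol; ν_R = −2, so ξ = 210.4/2 = 105.2 mol.
Outlet amounts (n = n₀ + ν ξ):
  M: 324.3 − 1(105.2) = 219.1
  R: 251.7 − 2(105.2) = 41.28
  U: 0 + 1(105.2) = 105.2
  Q: 0 + 1(105.2) = 105.2

219 mol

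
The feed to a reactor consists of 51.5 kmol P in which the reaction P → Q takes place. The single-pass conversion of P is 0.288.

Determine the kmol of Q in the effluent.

14.8 kmol

P reacted = 0.288 × 51.5 = 14.83 kmol; ν_P = −1, so ξ = 14.83/1 = 14.83 kmol.
Outlet amounts (n = n₀ + ν ξ):
  P: 51.5 − 1(14.83) = 36.67
  Q: 0 + 1(14.83) = 14.83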